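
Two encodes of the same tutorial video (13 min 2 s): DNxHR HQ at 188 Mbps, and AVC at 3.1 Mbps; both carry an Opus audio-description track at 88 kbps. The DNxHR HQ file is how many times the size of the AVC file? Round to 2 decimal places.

13 min 2 s = 782 s
Audio: 88 kbps = 0.088 Mbps.
DNxHR HQ: 188.088 Mbps × 782 s = 147084.8 Mb = 18.386 GB.
AVC: 3.188 Mbps × 782 s = 2493.0 Mb = 0.312 GB.
Ratio: 18.386 / 0.312 = 58.999.

59.00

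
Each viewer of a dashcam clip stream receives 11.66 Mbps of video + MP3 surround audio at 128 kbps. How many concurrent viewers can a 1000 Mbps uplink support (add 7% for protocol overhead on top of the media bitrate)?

79

Audio: 128 kbps = 0.128 Mbps.
Per-viewer media rate: 11.788 Mbps.
On the wire with 7% overhead: 12.613 Mbps.
1000 Mbps = 1,000 Mbps; 1,000 / 12.613 = 79.28 → 79 viewers.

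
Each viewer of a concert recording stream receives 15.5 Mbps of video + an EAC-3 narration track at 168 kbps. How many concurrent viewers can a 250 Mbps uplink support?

15

Audio: 168 kbps = 0.168 Mbps.
Per-viewer media rate: 15.668 Mbps.
250 Mbps = 250.0 Mbps; 250.0 / 15.668 = 15.96 → 15 viewers.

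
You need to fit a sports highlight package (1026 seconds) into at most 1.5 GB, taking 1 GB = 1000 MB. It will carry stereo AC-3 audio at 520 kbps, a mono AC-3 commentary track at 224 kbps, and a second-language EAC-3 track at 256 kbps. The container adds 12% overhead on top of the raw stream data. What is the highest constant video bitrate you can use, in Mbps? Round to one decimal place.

9.4 Mbps

Budget: 1.5 GB = 12000.0 Mb.
Stream payload after overhead: 12000.0 / 1.12 = 10714.3 Mb.
Total bitrate budget: 10714.3 Mb / 1026 s = 10.443 Mbps.
Audio total: 520 + 224 + 256 = 1000 kbps = 1.000 Mbps.
Video: 10.443 − 1.000 = 9.443 Mbps.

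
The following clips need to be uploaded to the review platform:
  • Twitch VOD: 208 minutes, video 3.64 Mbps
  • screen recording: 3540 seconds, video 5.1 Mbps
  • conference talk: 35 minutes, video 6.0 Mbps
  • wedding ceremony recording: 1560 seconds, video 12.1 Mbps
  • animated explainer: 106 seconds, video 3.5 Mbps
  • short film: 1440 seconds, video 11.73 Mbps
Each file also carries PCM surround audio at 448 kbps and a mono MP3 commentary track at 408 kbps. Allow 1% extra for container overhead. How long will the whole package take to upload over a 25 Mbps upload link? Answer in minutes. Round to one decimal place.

Audio total: 448 + 408 = 856 kbps = 0.856 Mbps.
Twitch VOD: 4.496 Mbps × 12480 s × 1.01 = 56671.2 Mb
screen recording: 5.956 Mbps × 3540 s × 1.01 = 21295.1 Mb
conference talk: 6.856 Mbps × 2100 s × 1.01 = 14541.6 Mb
wedding ceremony recording: 12.956 Mbps × 1560 s × 1.01 = 20413.5 Mb
animated explainer: 4.356 Mbps × 106 s × 1.01 = 466.4 Mb
short film: 12.586 Mbps × 1440 s × 1.01 = 18305.1 Mb
Total: 131692.7 Mb = 16461.6 MB.
At 25 Mbps: 131692.7 / 25 = 5268 s ≈ 87.8 minutes.

87.8 minutes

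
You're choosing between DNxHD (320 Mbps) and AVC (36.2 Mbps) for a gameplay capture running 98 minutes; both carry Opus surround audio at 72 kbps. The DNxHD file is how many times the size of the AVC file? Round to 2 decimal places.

8.82

98 min = 5880 s
Audio: 72 kbps = 0.072 Mbps.
DNxHD: 320.072 Mbps × 5880 s = 1882023.4 Mb = 235.253 GB.
AVC: 36.272 Mbps × 5880 s = 213279.4 Mb = 26.660 GB.
Ratio: 235.253 / 26.660 = 8.824.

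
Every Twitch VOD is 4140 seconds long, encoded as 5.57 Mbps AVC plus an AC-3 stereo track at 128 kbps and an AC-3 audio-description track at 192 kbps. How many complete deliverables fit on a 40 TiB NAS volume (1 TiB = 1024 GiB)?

14428

Audio total: 128 + 192 = 320 kbps = 0.320 Mbps.
Total bitrate: 5.890 Mbps.
Per item: 5.890 Mbps × 4140 s = 24,385 Mb = 3,048 MB.
Capacity: 40 TiB = 351,843,721 Mb; 14428.93 items → 14428 complete.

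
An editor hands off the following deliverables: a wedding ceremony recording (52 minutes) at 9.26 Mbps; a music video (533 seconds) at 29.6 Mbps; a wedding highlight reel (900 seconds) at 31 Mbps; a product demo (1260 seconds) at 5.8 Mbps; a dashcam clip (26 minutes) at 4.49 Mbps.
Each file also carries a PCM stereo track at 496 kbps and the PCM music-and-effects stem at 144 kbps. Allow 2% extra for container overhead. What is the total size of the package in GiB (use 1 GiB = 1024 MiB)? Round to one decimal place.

10.9 GiB

Audio total: 496 + 144 = 640 kbps = 0.640 Mbps.
wedding ceremony recording: 9.900 Mbps × 3120 s × 1.02 = 31505.8 Mb
music video: 30.240 Mbps × 533 s × 1.02 = 16440.3 Mb
wedding highlight reel: 31.640 Mbps × 900 s × 1.02 = 29045.5 Mb
product demo: 6.440 Mbps × 1260 s × 1.02 = 8276.7 Mb
dashcam clip: 5.130 Mbps × 1560 s × 1.02 = 8162.9 Mb
Total: 93431.1 Mb = 11678.9 MB.
= 10.88 GiB.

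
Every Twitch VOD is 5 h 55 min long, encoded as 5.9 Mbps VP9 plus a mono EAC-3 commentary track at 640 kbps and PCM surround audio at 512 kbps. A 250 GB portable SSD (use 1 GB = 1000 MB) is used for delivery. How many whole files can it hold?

13

5 h 55 min = 355 min = 21300 s
Audio total: 640 + 512 = 1152 kbps = 1.152 Mbps.
Total bitrate: 7.052 Mbps.
Per item: 7.052 Mbps × 21300 s = 150,208 Mb = 18,776 MB.
Capacity: 250 GB = 2,000,000 Mb; 13.31 items → 13 complete.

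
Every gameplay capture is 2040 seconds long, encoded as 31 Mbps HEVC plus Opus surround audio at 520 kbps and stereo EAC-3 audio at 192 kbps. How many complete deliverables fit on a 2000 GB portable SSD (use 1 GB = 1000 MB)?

Audio total: 520 + 192 = 712 kbps = 0.712 Mbps.
Total bitrate: 31.712 Mbps.
Per item: 31.712 Mbps × 2040 s = 64,692 Mb = 8,087 MB.
Capacity: 2000 GB = 16,000,000 Mb; 247.32 items → 247 complete.

247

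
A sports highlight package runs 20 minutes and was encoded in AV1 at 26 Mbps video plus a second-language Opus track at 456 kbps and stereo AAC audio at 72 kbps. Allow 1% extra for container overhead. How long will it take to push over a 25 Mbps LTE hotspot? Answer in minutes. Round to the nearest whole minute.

21 minutes

20 min = 1200 s
Audio total: 456 + 72 = 528 kbps = 0.528 Mbps.
Total bitrate: 26.528 Mbps.
File: 26.528 Mbps × 1200 s = 31833.6 Mb.
With 1% container overhead: ×1.01. → 32151.9 Mb.
At 25 Mbps: 32151.9 / 25 = 1286.1 s ≈ 21.4 minutes.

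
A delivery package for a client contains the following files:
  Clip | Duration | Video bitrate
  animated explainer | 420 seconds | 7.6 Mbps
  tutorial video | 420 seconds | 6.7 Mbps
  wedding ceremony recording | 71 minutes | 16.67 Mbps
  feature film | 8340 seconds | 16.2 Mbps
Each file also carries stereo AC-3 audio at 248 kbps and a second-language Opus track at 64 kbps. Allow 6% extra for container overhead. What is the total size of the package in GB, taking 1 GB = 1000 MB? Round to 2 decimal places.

28.66 GB

Audio total: 248 + 64 = 312 kbps = 0.312 Mbps.
animated explainer: 7.912 Mbps × 420 s × 1.06 = 3522.4 Mb
tutorial video: 7.012 Mbps × 420 s × 1.06 = 3121.7 Mb
wedding ceremony recording: 16.982 Mbps × 4260 s × 1.06 = 76683.9 Mb
feature film: 16.512 Mbps × 8340 s × 1.06 = 145972.7 Mb
Total: 229300.8 Mb = 28662.6 MB.
= 28.66 GB.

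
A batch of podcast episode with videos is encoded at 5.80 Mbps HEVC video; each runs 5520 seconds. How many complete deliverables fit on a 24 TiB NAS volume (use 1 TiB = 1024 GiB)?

6593

Per item: 5.800 Mbps × 5520 s = 32,016 Mb = 4,002 MB.
Capacity: 24 TiB = 211,106,233 Mb; 6593.77 items → 6593 complete.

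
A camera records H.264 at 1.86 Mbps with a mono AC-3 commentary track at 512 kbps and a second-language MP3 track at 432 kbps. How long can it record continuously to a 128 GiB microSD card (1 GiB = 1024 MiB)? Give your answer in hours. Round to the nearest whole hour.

109 hours

Audio total: 512 + 432 = 944 kbps = 0.944 Mbps.
Total bitrate: 1.86 + 0.944 = 2.804 Mbps.
Capacity: 128 GiB = 1,099,512 Mb.
Recording time: 1,099,512 / 2.804 = 392,123 s ≈ 109 hours.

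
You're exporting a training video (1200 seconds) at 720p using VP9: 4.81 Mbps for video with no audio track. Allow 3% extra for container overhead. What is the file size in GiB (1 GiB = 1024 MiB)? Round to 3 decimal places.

0.692 GiB

Total bitrate: 4.81 Mbps.
Stream data: 4.810 Mbps × 1200 s = 5772.0 Mb.
With 3% container overhead: ×1.03.
5,945 Mb = 743,145,000 bytes ÷ 1,073,741,824 = 0.6921 GiB.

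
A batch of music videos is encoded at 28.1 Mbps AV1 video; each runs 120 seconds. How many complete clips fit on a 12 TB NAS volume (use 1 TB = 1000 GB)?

Per item: 28.100 Mbps × 120 s = 3,372 Mb = 421.5 MB.
Capacity: 12 TB = 96,000,000 Mb; 28469.75 items → 28469 complete.

28469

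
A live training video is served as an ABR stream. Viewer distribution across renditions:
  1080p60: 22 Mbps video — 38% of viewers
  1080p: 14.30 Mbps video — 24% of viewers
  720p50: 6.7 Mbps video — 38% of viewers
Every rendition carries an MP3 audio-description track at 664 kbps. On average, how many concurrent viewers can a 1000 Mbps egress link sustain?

Audio: 664 kbps = 0.664 Mbps.
Average per-viewer bitrate: 0.38×22.664 + 0.24×14.964 + 0.38×7.364 = 15.002 Mbps.
1000 Mbps = 1,000 Mbps; 1,000 / 15.002 = 66.66 → 66.

66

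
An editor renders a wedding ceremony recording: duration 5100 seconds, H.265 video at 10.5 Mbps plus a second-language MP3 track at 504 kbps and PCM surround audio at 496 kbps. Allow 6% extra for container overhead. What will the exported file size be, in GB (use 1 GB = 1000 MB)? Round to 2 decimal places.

7.77 GB

Audio total: 504 + 496 = 1000 kbps = 1.000 Mbps.
Total bitrate: 10.5 + 1.000 = 11.500 Mbps.
Stream data: 11.500 Mbps × 5100 s = 58650.0 Mb.
With 6% container overhead: ×1.06.
62,169 Mb ÷ 8 = 7,771 MB → 7.771 GB.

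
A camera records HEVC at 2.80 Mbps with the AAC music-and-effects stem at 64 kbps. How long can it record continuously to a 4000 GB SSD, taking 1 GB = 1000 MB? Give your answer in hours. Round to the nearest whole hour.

3104 hours

Audio: 64 kbps = 0.064 Mbps.
Total bitrate: 2.80 + 0.064 = 2.864 Mbps.
Capacity: 4000 GB = 32,000,000 Mb.
Recording time: 32,000,000 / 2.864 = 11,173,184 s ≈ 3,104 hours.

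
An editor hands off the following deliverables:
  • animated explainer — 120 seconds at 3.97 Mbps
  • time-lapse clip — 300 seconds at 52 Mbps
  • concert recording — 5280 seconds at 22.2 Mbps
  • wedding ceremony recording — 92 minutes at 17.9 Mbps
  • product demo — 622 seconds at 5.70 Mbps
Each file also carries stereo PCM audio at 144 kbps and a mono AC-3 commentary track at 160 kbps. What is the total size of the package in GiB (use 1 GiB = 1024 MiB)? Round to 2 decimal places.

Audio total: 144 + 160 = 304 kbps = 0.304 Mbps.
animated explainer: 4.274 Mbps × 120 s = 512.9 Mb
time-lapse clip: 52.304 Mbps × 300 s = 15691.2 Mb
concert recording: 22.504 Mbps × 5280 s = 118821.1 Mb
wedding ceremony recording: 18.204 Mbps × 5520 s = 100486.1 Mb
product demo: 6.004 Mbps × 622 s = 3734.5 Mb
Total: 239245.8 Mb = 29905.7 MB.
= 27.85 GiB.

27.85 GiB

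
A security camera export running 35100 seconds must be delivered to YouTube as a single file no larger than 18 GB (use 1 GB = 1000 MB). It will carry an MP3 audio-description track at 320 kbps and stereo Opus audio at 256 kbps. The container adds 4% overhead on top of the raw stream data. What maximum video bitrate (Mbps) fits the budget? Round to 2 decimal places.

Budget: 18 GB = 144000.0 Mb.
Stream payload after overhead: 144000.0 / 1.04 = 138461.5 Mb.
Total bitrate budget: 138461.5 Mb / 35100 s = 3.945 Mbps.
Audio total: 320 + 256 = 576 kbps = 0.576 Mbps.
Video: 3.945 − 0.576 = 3.369 Mbps.

3.37 Mbps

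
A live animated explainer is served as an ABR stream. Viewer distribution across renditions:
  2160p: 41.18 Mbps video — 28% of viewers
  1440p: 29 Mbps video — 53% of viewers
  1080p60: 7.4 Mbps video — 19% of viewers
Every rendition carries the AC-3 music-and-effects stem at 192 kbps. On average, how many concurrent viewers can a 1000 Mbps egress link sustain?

35

Audio: 192 kbps = 0.192 Mbps.
Average per-viewer bitrate: 0.28×41.372 + 0.53×29.192 + 0.19×7.592 = 28.498 Mbps.
1000 Mbps = 1,000 Mbps; 1,000 / 28.498 = 35.09 → 35.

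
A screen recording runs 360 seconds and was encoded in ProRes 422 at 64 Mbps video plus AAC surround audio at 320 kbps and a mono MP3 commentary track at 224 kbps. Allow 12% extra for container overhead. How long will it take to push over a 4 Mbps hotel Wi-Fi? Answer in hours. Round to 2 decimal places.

1.81 hours

Audio total: 320 + 224 = 544 kbps = 0.544 Mbps.
Total bitrate: 64.544 Mbps.
File: 64.544 Mbps × 360 s = 23235.8 Mb.
With 12% container overhead: ×1.12. → 26024.1 Mb.
At 4 Mbps: 26024.1 / 4 = 6506.0 s ≈ 1.81 hours.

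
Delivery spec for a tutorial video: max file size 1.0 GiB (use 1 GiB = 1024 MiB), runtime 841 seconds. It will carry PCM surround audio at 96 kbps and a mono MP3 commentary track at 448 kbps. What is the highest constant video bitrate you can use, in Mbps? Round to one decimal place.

Budget: 1.0 GiB = 8589.9 Mb.
Total bitrate budget: 8589.9 Mb / 841 s = 10.214 Mbps.
Audio total: 96 + 448 = 544 kbps = 0.544 Mbps.
Video: 10.214 − 0.544 = 9.670 Mbps.

9.7 Mbps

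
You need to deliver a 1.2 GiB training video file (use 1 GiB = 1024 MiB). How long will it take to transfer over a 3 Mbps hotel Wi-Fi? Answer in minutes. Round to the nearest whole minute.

57 minutes

File: 1.2 GiB = 10307.9 Mb.
At 3 Mbps: 10307.9 / 3 = 3436.0 s ≈ 57.3 minutes.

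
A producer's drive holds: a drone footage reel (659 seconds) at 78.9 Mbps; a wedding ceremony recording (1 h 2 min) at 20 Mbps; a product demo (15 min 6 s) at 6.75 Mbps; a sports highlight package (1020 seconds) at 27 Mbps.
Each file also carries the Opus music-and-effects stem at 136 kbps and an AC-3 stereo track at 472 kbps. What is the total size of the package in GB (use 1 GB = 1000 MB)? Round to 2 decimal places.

20.49 GB

Audio total: 136 + 472 = 608 kbps = 0.608 Mbps.
drone footage reel: 79.508 Mbps × 659 s = 52395.8 Mb
wedding ceremony recording: 20.608 Mbps × 3720 s = 76661.8 Mb
product demo: 7.358 Mbps × 906 s = 6666.3 Mb
sports highlight package: 27.608 Mbps × 1020 s = 28160.2 Mb
Total: 163884.0 Mb = 20485.5 MB.
= 20.49 GB.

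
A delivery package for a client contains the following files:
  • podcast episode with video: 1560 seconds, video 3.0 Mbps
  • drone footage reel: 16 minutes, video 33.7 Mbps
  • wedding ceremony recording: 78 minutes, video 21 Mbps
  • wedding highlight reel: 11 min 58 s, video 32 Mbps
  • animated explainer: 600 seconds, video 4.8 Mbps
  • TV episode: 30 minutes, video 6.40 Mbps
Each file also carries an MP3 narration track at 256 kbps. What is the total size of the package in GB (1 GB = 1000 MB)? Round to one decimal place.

21.9 GB

Audio: 256 kbps = 0.256 Mbps.
podcast episode with video: 3.256 Mbps × 1560 s = 5079.4 Mb
drone footage reel: 33.956 Mbps × 960 s = 32597.8 Mb
wedding ceremony recording: 21.256 Mbps × 4680 s = 99478.1 Mb
wedding highlight reel: 32.256 Mbps × 718 s = 23159.8 Mb
animated explainer: 5.056 Mbps × 600 s = 3033.6 Mb
TV episode: 6.656 Mbps × 1800 s = 11980.8 Mb
Total: 175329.4 Mb = 21916.2 MB.
= 21.92 GB.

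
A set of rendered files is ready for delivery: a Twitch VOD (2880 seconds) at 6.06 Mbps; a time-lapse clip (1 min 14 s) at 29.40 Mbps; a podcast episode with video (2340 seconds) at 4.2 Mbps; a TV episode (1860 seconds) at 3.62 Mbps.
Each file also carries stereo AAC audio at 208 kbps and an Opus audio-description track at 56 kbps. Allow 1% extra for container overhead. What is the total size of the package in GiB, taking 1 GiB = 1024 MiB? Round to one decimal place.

Audio total: 208 + 56 = 264 kbps = 0.264 Mbps.
Twitch VOD: 6.324 Mbps × 2880 s × 1.01 = 18395.3 Mb
time-lapse clip: 29.664 Mbps × 74 s × 1.01 = 2217.1 Mb
podcast episode with video: 4.464 Mbps × 2340 s × 1.01 = 10550.2 Mb
TV episode: 3.884 Mbps × 1860 s × 1.01 = 7296.5 Mb
Total: 38459.0 Mb = 4807.4 MB.
= 4.477 GiB.

4.5 GiB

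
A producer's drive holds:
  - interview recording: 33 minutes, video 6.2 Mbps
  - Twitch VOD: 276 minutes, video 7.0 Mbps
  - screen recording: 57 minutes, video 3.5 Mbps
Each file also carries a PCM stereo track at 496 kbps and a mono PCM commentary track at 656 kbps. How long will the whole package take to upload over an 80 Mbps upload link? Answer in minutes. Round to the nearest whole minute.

34 minutes

Audio total: 496 + 656 = 1152 kbps = 1.152 Mbps.
interview recording: 7.352 Mbps × 1980 s = 14557.0 Mb
Twitch VOD: 8.152 Mbps × 16560 s = 134997.1 Mb
screen recording: 4.652 Mbps × 3420 s = 15909.8 Mb
Total: 165463.9 Mb = 20683.0 MB.
At 80 Mbps: 165463.9 / 80 = 2068 s ≈ 34.5 minutes.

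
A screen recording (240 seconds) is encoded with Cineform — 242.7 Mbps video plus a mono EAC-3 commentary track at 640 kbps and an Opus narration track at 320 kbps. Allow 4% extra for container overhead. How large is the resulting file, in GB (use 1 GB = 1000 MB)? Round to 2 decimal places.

7.60 GB

Audio total: 640 + 320 = 960 kbps = 0.960 Mbps.
Total bitrate: 242.7 + 0.960 = 243.660 Mbps.
Stream data: 243.660 Mbps × 240 s = 58478.4 Mb.
With 4% container overhead: ×1.04.
60,818 Mb ÷ 8 = 7,602 MB → 7.602 GB.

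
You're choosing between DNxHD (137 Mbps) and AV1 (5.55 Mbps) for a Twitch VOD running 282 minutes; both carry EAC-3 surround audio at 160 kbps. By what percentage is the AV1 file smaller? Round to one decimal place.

95.8%

282 min = 16920 s
Audio: 160 kbps = 0.160 Mbps.
DNxHD: 137.160 Mbps × 16920 s = 2320747.2 Mb = 290.093 GB.
AV1: 5.710 Mbps × 16920 s = 96613.2 Mb = 12.077 GB.
Reduction: (1 − 12.077/290.093) × 100 = 95.84%.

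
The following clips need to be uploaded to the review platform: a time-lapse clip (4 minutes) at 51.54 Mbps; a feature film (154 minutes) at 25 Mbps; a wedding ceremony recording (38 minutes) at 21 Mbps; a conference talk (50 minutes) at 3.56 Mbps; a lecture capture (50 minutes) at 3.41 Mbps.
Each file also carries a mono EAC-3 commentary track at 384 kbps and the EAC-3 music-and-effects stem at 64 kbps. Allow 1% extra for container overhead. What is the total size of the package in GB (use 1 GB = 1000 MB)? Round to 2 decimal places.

40.41 GB

Audio total: 384 + 64 = 448 kbps = 0.448 Mbps.
time-lapse clip: 51.988 Mbps × 240 s × 1.01 = 12601.9 Mb
feature film: 25.448 Mbps × 9240 s × 1.01 = 237490.9 Mb
wedding ceremony recording: 21.448 Mbps × 2280 s × 1.01 = 49390.5 Mb
conference talk: 4.008 Mbps × 3000 s × 1.01 = 12144.2 Mb
lecture capture: 3.858 Mbps × 3000 s × 1.01 = 11689.7 Mb
Total: 323317.2 Mb = 40414.7 MB.
= 40.41 GB.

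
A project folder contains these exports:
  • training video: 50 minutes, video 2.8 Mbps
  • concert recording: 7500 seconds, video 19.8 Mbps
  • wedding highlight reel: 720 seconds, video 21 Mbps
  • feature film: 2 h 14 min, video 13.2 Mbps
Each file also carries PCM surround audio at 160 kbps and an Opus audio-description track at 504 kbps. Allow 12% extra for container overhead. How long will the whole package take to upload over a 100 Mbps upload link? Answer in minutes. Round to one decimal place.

Audio total: 160 + 504 = 664 kbps = 0.664 Mbps.
training video: 3.464 Mbps × 3000 s × 1.12 = 11639.0 Mb
concert recording: 20.464 Mbps × 7500 s × 1.12 = 171897.6 Mb
wedding highlight reel: 21.664 Mbps × 720 s × 1.12 = 17469.8 Mb
feature film: 13.864 Mbps × 8040 s × 1.12 = 124842.5 Mb
Total: 325849.0 Mb = 40731.1 MB.
At 100 Mbps: 325849.0 / 100 = 3258 s ≈ 54.3 minutes.

54.3 minutes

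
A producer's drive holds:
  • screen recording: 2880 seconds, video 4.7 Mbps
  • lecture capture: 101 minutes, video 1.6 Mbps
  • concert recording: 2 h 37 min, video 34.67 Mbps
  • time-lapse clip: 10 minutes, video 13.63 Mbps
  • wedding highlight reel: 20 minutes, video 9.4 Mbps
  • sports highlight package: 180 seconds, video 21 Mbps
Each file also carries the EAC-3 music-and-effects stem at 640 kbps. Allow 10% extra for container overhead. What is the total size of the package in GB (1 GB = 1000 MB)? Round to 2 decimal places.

Audio: 640 kbps = 0.640 Mbps.
screen recording: 5.340 Mbps × 2880 s × 1.10 = 16917.1 Mb
lecture capture: 2.240 Mbps × 6060 s × 1.10 = 14931.8 Mb
concert recording: 35.310 Mbps × 9420 s × 1.10 = 365882.2 Mb
time-lapse clip: 14.270 Mbps × 600 s × 1.10 = 9418.2 Mb
wedding highlight reel: 10.040 Mbps × 1200 s × 1.10 = 13252.8 Mb
sports highlight package: 21.640 Mbps × 180 s × 1.10 = 4284.7 Mb
Total: 424686.9 Mb = 53085.9 MB.
= 53.09 GB.

53.09 GB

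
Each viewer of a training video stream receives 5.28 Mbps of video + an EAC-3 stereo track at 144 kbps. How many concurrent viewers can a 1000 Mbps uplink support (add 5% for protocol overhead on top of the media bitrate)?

175

Audio: 144 kbps = 0.144 Mbps.
Per-viewer media rate: 5.424 Mbps.
On the wire with 5% overhead: 5.695 Mbps.
1000 Mbps = 1,000 Mbps; 1,000 / 5.695 = 175.59 → 175 viewers.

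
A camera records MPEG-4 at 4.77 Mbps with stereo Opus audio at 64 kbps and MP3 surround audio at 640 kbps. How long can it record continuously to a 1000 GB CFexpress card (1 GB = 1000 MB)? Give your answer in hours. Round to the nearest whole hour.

Audio total: 64 + 640 = 704 kbps = 0.704 Mbps.
Total bitrate: 4.77 + 0.704 = 5.474 Mbps.
Capacity: 1000 GB = 8,000,000 Mb.
Recording time: 8,000,000 / 5.474 = 1,461,454 s ≈ 406 hours.

406 hours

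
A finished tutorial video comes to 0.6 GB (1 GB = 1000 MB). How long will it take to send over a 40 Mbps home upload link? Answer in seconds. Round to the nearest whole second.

120 seconds

File: 0.6 GB = 4800.0 Mb.
At 40 Mbps: 4800.0 / 40 = 120.0 s ≈ 120 seconds.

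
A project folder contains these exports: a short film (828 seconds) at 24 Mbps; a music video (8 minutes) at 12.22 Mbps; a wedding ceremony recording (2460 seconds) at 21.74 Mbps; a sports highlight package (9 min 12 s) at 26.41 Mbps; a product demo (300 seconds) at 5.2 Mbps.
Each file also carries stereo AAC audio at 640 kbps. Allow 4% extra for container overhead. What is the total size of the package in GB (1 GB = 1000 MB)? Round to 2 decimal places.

12.78 GB

Audio: 640 kbps = 0.640 Mbps.
short film: 24.640 Mbps × 828 s × 1.04 = 21218.0 Mb
music video: 12.860 Mbps × 480 s × 1.04 = 6419.7 Mb
wedding ceremony recording: 22.380 Mbps × 2460 s × 1.04 = 57257.0 Mb
sports highlight package: 27.050 Mbps × 552 s × 1.04 = 15528.9 Mb
product demo: 5.840 Mbps × 300 s × 1.04 = 1822.1 Mb
Total: 102245.6 Mb = 12780.7 MB.
= 12.78 GB.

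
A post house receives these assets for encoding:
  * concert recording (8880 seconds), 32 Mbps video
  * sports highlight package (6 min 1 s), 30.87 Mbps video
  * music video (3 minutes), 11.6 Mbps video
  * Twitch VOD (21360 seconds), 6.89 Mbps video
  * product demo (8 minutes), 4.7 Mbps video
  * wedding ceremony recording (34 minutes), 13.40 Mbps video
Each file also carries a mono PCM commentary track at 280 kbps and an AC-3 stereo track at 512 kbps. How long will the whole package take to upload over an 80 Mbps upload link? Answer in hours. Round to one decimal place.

Audio total: 280 + 512 = 792 kbps = 0.792 Mbps.
concert recording: 32.792 Mbps × 8880 s = 291193.0 Mb
sports highlight package: 31.662 Mbps × 361 s = 11430.0 Mb
music video: 12.392 Mbps × 180 s = 2230.6 Mb
Twitch VOD: 7.682 Mbps × 21360 s = 164087.5 Mb
product demo: 5.492 Mbps × 480 s = 2636.2 Mb
wedding ceremony recording: 14.192 Mbps × 2040 s = 28951.7 Mb
Total: 500528.9 Mb = 62566.1 MB.
At 80 Mbps: 500528.9 / 80 = 6257 s ≈ 1.74 hours.

1.7 hours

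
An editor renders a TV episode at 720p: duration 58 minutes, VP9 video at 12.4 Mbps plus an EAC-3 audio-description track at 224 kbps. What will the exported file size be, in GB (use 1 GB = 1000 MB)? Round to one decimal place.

58 min = 3480 s
Audio: 224 kbps = 0.224 Mbps.
Total bitrate: 12.4 + 0.224 = 12.624 Mbps.
Stream data: 12.624 Mbps × 3480 s = 43931.5 Mb.
43,932 Mb ÷ 8 = 5,491 MB → 5.491 GB.

5.5 GB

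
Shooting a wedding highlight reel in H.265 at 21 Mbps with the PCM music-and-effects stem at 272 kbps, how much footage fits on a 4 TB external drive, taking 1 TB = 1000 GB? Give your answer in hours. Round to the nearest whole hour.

Audio: 272 kbps = 0.272 Mbps.
Total bitrate: 21 + 0.272 = 21.272 Mbps.
Capacity: 4 TB = 32,000,000 Mb.
Recording time: 32,000,000 / 21.272 = 1,504,325 s ≈ 418 hours.

418 hours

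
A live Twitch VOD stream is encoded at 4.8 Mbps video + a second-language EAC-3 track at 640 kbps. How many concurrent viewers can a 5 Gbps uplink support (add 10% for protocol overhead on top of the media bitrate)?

835

Audio: 640 kbps = 0.640 Mbps.
Per-viewer media rate: 5.440 Mbps.
On the wire with 10% overhead: 5.984 Mbps.
5 Gbps = 5,000 Mbps; 5,000 / 5.984 = 835.56 → 835 viewers.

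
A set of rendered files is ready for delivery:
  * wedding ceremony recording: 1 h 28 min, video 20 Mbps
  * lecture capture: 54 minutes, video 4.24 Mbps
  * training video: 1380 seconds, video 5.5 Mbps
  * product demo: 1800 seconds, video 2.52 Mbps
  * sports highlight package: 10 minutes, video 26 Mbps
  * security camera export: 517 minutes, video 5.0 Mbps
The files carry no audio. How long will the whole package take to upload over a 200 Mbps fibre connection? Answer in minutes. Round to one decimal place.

wedding ceremony recording: 20.000 Mbps × 5280 s = 105600.0 Mb
lecture capture: 4.240 Mbps × 3240 s = 13737.6 Mb
training video: 5.500 Mbps × 1380 s = 7590.0 Mb
product demo: 2.520 Mbps × 1800 s = 4536.0 Mb
sports highlight package: 26.000 Mbps × 600 s = 15600.0 Mb
security camera export: 5.000 Mbps × 31020 s = 155100.0 Mb
Total: 302163.6 Mb = 37770.4 MB.
At 200 Mbps: 302163.6 / 200 = 1511 s ≈ 25.2 minutes.

25.2 minutes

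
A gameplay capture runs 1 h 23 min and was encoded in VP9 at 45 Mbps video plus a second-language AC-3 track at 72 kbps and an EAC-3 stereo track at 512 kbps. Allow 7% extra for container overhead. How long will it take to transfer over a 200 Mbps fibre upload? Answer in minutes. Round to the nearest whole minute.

20 minutes

1 h 23 min = 83 min = 4980 s
Audio total: 72 + 512 = 584 kbps = 0.584 Mbps.
Total bitrate: 45.584 Mbps.
File: 45.584 Mbps × 4980 s = 227008.3 Mb.
With 7% container overhead: ×1.07. → 242898.9 Mb.
At 200 Mbps: 242898.9 / 200 = 1214.5 s ≈ 20.2 minutes.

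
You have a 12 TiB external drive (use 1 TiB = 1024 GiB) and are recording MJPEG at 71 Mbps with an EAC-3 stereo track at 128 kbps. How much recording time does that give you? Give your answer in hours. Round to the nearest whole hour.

Audio: 128 kbps = 0.128 Mbps.
Total bitrate: 71 + 0.128 = 71.128 Mbps.
Capacity: 12 TiB = 105,553,116 Mb.
Recording time: 105,553,116 / 71.128 = 1,483,988 s ≈ 412 hours.

412 hours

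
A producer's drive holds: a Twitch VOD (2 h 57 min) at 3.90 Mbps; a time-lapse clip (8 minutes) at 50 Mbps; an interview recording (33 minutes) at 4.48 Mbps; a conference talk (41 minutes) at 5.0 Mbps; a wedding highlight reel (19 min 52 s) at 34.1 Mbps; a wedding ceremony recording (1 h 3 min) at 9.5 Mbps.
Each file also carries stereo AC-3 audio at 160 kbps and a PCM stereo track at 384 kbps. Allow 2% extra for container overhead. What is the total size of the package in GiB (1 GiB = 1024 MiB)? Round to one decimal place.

20.7 GiB

Audio total: 160 + 384 = 544 kbps = 0.544 Mbps.
Twitch VOD: 4.444 Mbps × 10620 s × 1.02 = 48139.2 Mb
time-lapse clip: 50.544 Mbps × 480 s × 1.02 = 24746.3 Mb
interview recording: 5.024 Mbps × 1980 s × 1.02 = 10146.5 Mb
conference talk: 5.544 Mbps × 2460 s × 1.02 = 13911.0 Mb
wedding highlight reel: 34.644 Mbps × 1192 s × 1.02 = 42121.6 Mb
wedding ceremony recording: 10.044 Mbps × 3780 s × 1.02 = 38725.6 Mb
Total: 177790.2 Mb = 22223.8 MB.
= 20.70 GiB.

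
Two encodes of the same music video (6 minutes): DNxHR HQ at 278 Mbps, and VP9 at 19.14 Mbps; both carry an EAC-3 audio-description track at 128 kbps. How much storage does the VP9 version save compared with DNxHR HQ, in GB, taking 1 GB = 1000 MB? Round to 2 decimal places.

11.65 GB

6 min = 360 s
Audio: 128 kbps = 0.128 Mbps.
DNxHR HQ: 278.128 Mbps × 360 s = 100126.1 Mb = 12.516 GB.
VP9: 19.268 Mbps × 360 s = 6936.5 Mb = 0.867 GB.
Saving: 12.516 − 0.867 = 11.649 GB.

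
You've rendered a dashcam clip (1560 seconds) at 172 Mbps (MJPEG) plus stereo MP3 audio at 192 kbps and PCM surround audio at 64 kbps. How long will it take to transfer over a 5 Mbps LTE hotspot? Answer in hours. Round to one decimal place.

14.9 hours

Audio total: 192 + 64 = 256 kbps = 0.256 Mbps.
Total bitrate: 172.256 Mbps.
File: 172.256 Mbps × 1560 s = 268719.4 Mb.
At 5 Mbps: 268719.4 / 5 = 53743.9 s ≈ 14.9 hours.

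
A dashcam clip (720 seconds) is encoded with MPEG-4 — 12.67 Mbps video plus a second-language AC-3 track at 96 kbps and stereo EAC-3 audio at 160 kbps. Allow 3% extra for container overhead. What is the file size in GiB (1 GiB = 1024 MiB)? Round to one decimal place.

1.1 GiB

Audio total: 96 + 160 = 256 kbps = 0.256 Mbps.
Total bitrate: 12.67 + 0.256 = 12.926 Mbps.
Stream data: 12.926 Mbps × 720 s = 9306.7 Mb.
With 3% container overhead: ×1.03.
9,586 Mb = 1,198,240,200 bytes ÷ 1,073,741,824 = 1.116 GiB.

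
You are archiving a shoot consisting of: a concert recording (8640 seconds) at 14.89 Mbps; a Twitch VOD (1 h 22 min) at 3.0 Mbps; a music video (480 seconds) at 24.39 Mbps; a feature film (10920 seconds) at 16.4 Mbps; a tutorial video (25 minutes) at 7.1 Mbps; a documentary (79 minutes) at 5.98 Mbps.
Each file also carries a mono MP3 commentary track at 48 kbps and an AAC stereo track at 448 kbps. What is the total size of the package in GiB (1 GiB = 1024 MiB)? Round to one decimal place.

45.2 GiB

Audio total: 48 + 448 = 496 kbps = 0.496 Mbps.
concert recording: 15.386 Mbps × 8640 s = 132935.0 Mb
Twitch VOD: 3.496 Mbps × 4920 s = 17200.3 Mb
music video: 24.886 Mbps × 480 s = 11945.3 Mb
feature film: 16.896 Mbps × 10920 s = 184504.3 Mb
tutorial video: 7.596 Mbps × 1500 s = 11394.0 Mb
documentary: 6.476 Mbps × 4740 s = 30696.2 Mb
Total: 388675.2 Mb = 48584.4 MB.
= 45.25 GiB.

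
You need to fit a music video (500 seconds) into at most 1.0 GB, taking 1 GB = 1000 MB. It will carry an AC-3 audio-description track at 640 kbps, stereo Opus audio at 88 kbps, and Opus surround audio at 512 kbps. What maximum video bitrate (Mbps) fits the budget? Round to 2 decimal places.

Budget: 1.0 GB = 8000.0 Mb.
Total bitrate budget: 8000.0 Mb / 500 s = 16.000 Mbps.
Audio total: 640 + 88 + 512 = 1240 kbps = 1.240 Mbps.
Video: 16.000 − 1.240 = 14.760 Mbps.

14.76 Mbps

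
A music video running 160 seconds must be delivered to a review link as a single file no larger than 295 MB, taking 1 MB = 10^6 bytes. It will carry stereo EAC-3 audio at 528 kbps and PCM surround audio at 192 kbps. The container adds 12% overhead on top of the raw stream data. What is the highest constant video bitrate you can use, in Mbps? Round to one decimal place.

12.4 Mbps

Budget: 295 MB = 2360.0 Mb.
Stream payload after overhead: 2360.0 / 1.12 = 2107.1 Mb.
Total bitrate budget: 2107.1 Mb / 160 s = 13.170 Mbps.
Audio total: 528 + 192 = 720 kbps = 0.720 Mbps.
Video: 13.170 − 0.720 = 12.450 Mbps.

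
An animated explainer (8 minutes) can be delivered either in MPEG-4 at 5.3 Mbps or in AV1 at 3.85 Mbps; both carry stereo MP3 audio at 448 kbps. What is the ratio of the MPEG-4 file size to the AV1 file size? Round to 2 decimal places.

1.34

8 min = 480 s
Audio: 448 kbps = 0.448 Mbps.
MPEG-4: 5.748 Mbps × 480 s = 2759.0 Mb = 344.880 MB.
AV1: 4.298 Mbps × 480 s = 2063.0 Mb = 257.880 MB.
Ratio: 344.880 / 257.880 = 1.337.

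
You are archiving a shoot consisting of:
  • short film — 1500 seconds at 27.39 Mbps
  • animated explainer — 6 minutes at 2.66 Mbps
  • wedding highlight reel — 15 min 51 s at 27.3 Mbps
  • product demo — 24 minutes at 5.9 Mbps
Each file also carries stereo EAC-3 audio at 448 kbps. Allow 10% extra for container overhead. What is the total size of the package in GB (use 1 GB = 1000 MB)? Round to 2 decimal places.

10.78 GB

Audio: 448 kbps = 0.448 Mbps.
short film: 27.838 Mbps × 1500 s × 1.10 = 45932.7 Mb
animated explainer: 3.108 Mbps × 360 s × 1.10 = 1230.8 Mb
wedding highlight reel: 27.748 Mbps × 951 s × 1.10 = 29027.2 Mb
product demo: 6.348 Mbps × 1440 s × 1.10 = 10055.2 Mb
Total: 86245.9 Mb = 10780.7 MB.
= 10.78 GB.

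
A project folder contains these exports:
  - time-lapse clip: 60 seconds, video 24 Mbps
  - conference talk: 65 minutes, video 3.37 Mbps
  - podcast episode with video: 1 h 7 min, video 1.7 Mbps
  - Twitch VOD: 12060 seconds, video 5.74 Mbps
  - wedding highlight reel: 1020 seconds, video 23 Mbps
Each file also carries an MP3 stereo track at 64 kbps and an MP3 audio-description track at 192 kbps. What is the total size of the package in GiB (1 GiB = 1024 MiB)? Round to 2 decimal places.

Audio total: 64 + 192 = 256 kbps = 0.256 Mbps.
time-lapse clip: 24.256 Mbps × 60 s = 1455.4 Mb
conference talk: 3.626 Mbps × 3900 s = 14141.4 Mb
podcast episode with video: 1.956 Mbps × 4020 s = 7863.1 Mb
Twitch VOD: 5.996 Mbps × 12060 s = 72311.8 Mb
wedding highlight reel: 23.256 Mbps × 1020 s = 23721.1 Mb
Total: 119492.8 Mb = 14936.6 MB.
= 13.91 GiB.

13.91 GiB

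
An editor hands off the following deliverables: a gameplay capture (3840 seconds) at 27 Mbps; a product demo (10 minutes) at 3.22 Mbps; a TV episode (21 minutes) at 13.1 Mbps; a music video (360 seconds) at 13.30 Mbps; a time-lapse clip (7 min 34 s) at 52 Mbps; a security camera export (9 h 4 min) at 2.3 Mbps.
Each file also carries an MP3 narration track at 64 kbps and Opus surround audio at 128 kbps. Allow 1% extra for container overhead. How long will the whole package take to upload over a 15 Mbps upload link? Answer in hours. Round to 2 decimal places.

4.36 hours

Audio total: 64 + 128 = 192 kbps = 0.192 Mbps.
gameplay capture: 27.192 Mbps × 3840 s × 1.01 = 105461.5 Mb
product demo: 3.412 Mbps × 600 s × 1.01 = 2067.7 Mb
TV episode: 13.292 Mbps × 1260 s × 1.01 = 16915.4 Mb
music video: 13.492 Mbps × 360 s × 1.01 = 4905.7 Mb
time-lapse clip: 52.192 Mbps × 454 s × 1.01 = 23932.1 Mb
security camera export: 2.492 Mbps × 32640 s × 1.01 = 82152.3 Mb
Total: 235434.6 Mb = 29429.3 MB.
At 15 Mbps: 235434.6 / 15 = 15696 s ≈ 4.36 hours.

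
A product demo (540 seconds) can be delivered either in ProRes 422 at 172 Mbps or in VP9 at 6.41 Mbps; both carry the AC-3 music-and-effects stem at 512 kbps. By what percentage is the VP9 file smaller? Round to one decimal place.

96.0%

Audio: 512 kbps = 0.512 Mbps.
ProRes 422: 172.512 Mbps × 540 s = 93156.5 Mb = 11.645 GB.
VP9: 6.922 Mbps × 540 s = 3737.9 Mb = 0.467 GB.
Reduction: (1 − 0.467/11.645) × 100 = 95.99%.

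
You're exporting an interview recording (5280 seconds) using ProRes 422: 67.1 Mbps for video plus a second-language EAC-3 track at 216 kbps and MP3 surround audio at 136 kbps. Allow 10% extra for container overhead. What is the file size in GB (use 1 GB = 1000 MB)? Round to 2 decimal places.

Audio total: 216 + 136 = 352 kbps = 0.352 Mbps.
Total bitrate: 67.1 + 0.352 = 67.452 Mbps.
Stream data: 67.452 Mbps × 5280 s = 356146.6 Mb.
With 10% container overhead: ×1.10.
391,761 Mb ÷ 8 = 48,970 MB → 48.97 GB.

48.97 GB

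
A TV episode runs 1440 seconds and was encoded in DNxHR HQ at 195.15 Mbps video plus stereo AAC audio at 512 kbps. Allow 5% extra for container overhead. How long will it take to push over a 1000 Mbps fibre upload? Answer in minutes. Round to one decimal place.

4.9 minutes

Audio: 512 kbps = 0.512 Mbps.
Total bitrate: 195.662 Mbps.
File: 195.662 Mbps × 1440 s = 281753.3 Mb.
With 5% container overhead: ×1.05. → 295840.9 Mb.
At 1000 Mbps: 295840.9 / 1000 = 295.8 s ≈ 4.93 minutes.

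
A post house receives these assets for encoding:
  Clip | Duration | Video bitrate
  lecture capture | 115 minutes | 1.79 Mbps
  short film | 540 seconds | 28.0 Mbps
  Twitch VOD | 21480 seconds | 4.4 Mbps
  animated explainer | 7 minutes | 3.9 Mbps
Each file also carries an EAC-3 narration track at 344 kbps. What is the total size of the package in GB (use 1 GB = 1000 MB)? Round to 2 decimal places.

Audio: 344 kbps = 0.344 Mbps.
lecture capture: 2.134 Mbps × 6900 s = 14724.6 Mb
short film: 28.344 Mbps × 540 s = 15305.8 Mb
Twitch VOD: 4.744 Mbps × 21480 s = 101901.1 Mb
animated explainer: 4.244 Mbps × 420 s = 1782.5 Mb
Total: 133714.0 Mb = 16714.2 MB.
= 16.71 GB.

16.71 GB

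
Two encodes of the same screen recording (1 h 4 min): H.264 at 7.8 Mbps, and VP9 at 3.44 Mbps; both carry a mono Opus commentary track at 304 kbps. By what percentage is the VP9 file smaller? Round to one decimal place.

53.8%

1 h 4 min = 64 min = 3840 s
Audio: 304 kbps = 0.304 Mbps.
H.264: 8.104 Mbps × 3840 s = 31119.4 Mb = 3.890 GB.
VP9: 3.744 Mbps × 3840 s = 14377.0 Mb = 1.797 GB.
Reduction: (1 − 1.797/3.890) × 100 = 53.80%.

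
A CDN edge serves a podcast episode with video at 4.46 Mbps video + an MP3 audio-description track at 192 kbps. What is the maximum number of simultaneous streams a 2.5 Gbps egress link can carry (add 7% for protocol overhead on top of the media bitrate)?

Audio: 192 kbps = 0.192 Mbps.
Per-viewer media rate: 4.652 Mbps.
On the wire with 7% overhead: 4.978 Mbps.
2.5 Gbps = 2,500 Mbps; 2,500 / 4.978 = 502.25 → 502 viewers.

502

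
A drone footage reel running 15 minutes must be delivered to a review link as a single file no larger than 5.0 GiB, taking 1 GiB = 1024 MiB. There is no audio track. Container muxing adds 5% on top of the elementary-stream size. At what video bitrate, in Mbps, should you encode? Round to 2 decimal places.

45.45 Mbps

Budget: 5.0 GiB = 42949.7 Mb.
Stream payload after overhead: 42949.7 / 1.05 = 40904.5 Mb.
15 min = 900 s
Total bitrate budget: 40904.5 Mb / 900 s = 45.449 Mbps.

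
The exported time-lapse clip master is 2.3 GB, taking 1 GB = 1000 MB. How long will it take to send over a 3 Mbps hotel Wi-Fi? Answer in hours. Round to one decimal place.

File: 2.3 GB = 18400.0 Mb.
At 3 Mbps: 18400.0 / 3 = 6133.3 s ≈ 1.7 hours.

1.7 hours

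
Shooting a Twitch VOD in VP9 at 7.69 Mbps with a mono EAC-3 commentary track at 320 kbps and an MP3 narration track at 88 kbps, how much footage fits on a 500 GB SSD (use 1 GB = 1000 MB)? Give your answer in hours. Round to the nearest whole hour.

Audio total: 320 + 88 = 408 kbps = 0.408 Mbps.
Total bitrate: 7.69 + 0.408 = 8.098 Mbps.
Capacity: 500 GB = 4,000,000 Mb.
Recording time: 4,000,000 / 8.098 = 493,949 s ≈ 137 hours.

137 hours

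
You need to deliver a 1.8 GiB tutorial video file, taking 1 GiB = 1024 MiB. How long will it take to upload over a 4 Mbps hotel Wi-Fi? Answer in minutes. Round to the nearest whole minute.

File: 1.8 GiB = 15461.9 Mb.
At 4 Mbps: 15461.9 / 4 = 3865.5 s ≈ 64.4 minutes.

64 minutes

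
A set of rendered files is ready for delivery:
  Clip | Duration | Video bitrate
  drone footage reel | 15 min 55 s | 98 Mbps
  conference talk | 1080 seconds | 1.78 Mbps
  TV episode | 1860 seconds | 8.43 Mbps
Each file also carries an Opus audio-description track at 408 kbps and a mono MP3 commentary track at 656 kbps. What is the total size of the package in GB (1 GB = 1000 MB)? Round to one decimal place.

14.4 GB

Audio total: 408 + 656 = 1064 kbps = 1.064 Mbps.
drone footage reel: 99.064 Mbps × 955 s = 94606.1 Mb
conference talk: 2.844 Mbps × 1080 s = 3071.5 Mb
TV episode: 9.494 Mbps × 1860 s = 17658.8 Mb
Total: 115336.5 Mb = 14417.1 MB.
= 14.42 GB.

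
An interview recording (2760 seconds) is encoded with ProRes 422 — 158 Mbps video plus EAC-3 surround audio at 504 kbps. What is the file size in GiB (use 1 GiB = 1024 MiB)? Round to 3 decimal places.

Audio: 504 kbps = 0.504 Mbps.
Total bitrate: 158 + 0.504 = 158.504 Mbps.
Stream data: 158.504 Mbps × 2760 s = 437471.0 Mb.
437,471 Mb = 54,683,880,000 bytes ÷ 1,073,741,824 = 50.93 GiB.

50.928 GiB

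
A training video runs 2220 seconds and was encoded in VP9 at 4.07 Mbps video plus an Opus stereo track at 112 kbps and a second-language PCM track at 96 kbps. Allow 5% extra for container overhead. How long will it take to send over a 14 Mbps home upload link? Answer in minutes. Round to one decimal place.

Audio total: 112 + 96 = 208 kbps = 0.208 Mbps.
Total bitrate: 4.278 Mbps.
File: 4.278 Mbps × 2220 s = 9497.2 Mb.
With 5% container overhead: ×1.05. → 9972.0 Mb.
At 14 Mbps: 9972.0 / 14 = 712.3 s ≈ 11.9 minutes.

11.9 minutes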